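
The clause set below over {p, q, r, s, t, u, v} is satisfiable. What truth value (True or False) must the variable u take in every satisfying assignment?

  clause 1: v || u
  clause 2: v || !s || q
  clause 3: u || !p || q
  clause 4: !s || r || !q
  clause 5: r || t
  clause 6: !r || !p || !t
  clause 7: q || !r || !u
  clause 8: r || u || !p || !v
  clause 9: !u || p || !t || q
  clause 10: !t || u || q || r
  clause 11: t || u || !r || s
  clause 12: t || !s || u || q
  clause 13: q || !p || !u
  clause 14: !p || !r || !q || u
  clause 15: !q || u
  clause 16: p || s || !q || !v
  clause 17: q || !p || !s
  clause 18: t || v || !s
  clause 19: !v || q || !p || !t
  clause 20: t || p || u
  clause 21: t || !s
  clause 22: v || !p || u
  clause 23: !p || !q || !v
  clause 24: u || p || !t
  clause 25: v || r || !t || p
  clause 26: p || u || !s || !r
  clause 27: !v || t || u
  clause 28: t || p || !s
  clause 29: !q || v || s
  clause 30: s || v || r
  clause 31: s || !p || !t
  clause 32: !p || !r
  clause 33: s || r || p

Suppose u = false.
Unit clause (v) forces v = true.
Unit clause (!q) forces q = false.
Unit clause (!p) forces p = false.
Unit clause (t) forces t = true.
That conflicts with the unit clause (!t).
So every satisfying assignment has u = True.

True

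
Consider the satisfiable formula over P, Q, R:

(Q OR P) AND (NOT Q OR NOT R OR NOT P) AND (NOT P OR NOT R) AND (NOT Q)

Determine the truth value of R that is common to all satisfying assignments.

False

Suppose R = true.
From the singleton clause (NOT P), P = false.
From the singleton clause (Q), Q = true.
But (NOT Q) is also a unit clause — contradiction.
So every satisfying assignment has R = False.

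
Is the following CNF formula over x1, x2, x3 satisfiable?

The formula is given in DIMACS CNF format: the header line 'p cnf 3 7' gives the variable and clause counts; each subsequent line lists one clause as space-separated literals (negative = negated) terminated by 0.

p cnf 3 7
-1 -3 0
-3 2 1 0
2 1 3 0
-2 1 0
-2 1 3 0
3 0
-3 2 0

Unsatisfiable

From the singleton clause (x3), x3 = True.
From the singleton clause (¬x1), x1 = False.
From the singleton clause (x2), x2 = True.
That conflicts with the unit clause (¬x2).
No assignment satisfies every clause.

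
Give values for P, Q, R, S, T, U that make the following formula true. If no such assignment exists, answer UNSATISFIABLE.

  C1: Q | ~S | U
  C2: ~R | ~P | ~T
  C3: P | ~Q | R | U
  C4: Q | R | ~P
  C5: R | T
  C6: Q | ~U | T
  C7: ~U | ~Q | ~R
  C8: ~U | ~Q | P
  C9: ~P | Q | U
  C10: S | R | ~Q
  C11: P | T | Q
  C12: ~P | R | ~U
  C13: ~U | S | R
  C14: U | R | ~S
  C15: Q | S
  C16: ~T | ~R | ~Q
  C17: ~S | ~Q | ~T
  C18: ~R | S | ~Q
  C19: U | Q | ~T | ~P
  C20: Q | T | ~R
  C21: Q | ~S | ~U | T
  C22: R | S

Suppose R = 1.
Suppose P = 1.
The clause (~T) is unit, so T = 0.
The clause (Q) is unit, so Q = 1.
The clause (~U) is unit, so U = 0.
The clause (S) is unit, so S = 1.
This assignment satisfies each clause.

P: 1; Q: 1; R: 1; S: 1; T: 0; U: 0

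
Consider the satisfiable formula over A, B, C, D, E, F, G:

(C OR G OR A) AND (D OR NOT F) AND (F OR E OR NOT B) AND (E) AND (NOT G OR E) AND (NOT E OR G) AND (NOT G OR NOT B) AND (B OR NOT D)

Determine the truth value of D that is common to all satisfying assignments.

False

Suppose D = true.
From the singleton clause (E), E = true.
From the singleton clause (G), G = true.
From the singleton clause (NOT B), B = false.
That conflicts with the unit clause (B).
So every satisfying assignment has D = False.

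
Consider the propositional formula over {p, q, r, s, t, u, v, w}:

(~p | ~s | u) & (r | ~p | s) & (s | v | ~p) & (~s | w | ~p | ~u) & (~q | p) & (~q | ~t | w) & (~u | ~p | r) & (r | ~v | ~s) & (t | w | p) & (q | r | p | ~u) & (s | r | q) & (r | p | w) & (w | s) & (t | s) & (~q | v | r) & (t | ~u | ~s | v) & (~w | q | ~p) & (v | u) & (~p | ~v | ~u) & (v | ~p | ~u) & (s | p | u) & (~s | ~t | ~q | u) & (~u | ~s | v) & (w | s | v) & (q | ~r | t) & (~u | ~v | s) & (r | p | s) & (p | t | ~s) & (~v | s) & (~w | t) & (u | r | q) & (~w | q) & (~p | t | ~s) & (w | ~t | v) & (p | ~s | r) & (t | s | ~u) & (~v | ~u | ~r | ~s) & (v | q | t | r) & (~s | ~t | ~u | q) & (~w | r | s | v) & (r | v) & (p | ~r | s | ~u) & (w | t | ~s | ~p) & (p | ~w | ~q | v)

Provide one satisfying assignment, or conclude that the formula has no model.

p ↦ 0,  q ↦ 0,  r ↦ 1,  s ↦ 1,  t ↦ 1,  u ↦ 0,  v ↦ 1,  w ↦ 0

Branch on q: set q = 0.
Unit clause (~w) forces w = 0.
Unit clause (s) forces s = 1.
Branch on p: set p = 0.
Unit clause (t) forces t = 1.
Unit clause (r) forces r = 1.
Unit clause (v) forces v = 1.
Unit clause (~u) forces u = 0.
Every clause now holds.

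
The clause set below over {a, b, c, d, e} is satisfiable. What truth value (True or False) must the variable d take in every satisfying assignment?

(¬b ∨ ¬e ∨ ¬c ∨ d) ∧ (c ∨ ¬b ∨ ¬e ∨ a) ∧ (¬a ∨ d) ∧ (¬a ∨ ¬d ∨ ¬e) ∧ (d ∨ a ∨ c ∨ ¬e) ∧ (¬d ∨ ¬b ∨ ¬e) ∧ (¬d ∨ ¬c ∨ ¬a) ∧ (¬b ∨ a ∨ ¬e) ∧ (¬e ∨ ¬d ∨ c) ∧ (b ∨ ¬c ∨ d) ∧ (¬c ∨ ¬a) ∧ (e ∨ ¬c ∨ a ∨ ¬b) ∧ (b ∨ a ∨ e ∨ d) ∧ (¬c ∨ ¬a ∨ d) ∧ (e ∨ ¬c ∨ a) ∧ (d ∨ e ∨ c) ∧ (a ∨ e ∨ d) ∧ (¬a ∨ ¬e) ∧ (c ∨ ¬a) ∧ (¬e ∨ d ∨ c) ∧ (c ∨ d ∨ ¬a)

Suppose d = False.
(¬a) alone gives a = False.
(e) alone gives e = True.
(c) alone gives c = True.
(¬b) alone gives b = False.
Now (b) is unsatisfied and unit — conflict.
So every satisfying assignment has d = True.

True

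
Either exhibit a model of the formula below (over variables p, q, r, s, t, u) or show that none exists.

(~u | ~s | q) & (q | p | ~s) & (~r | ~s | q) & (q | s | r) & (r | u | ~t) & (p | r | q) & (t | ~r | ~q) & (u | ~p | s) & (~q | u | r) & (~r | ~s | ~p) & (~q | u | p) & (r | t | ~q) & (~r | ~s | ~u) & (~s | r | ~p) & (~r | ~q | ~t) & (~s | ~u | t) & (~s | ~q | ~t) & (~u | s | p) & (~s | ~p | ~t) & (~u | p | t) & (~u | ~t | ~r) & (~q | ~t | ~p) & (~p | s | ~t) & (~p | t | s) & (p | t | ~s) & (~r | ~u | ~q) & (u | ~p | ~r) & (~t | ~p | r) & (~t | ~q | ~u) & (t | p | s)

Try u = 0.
Try r = 1.
Unit clause (~p) forces p = 0.
Unit clause (~q) forces q = 0.
Unit clause (~s) forces s = 0.
Unit clause (t) forces t = 1.
All clauses are satisfied.

p=0, q=0, r=1, s=0, t=1, u=0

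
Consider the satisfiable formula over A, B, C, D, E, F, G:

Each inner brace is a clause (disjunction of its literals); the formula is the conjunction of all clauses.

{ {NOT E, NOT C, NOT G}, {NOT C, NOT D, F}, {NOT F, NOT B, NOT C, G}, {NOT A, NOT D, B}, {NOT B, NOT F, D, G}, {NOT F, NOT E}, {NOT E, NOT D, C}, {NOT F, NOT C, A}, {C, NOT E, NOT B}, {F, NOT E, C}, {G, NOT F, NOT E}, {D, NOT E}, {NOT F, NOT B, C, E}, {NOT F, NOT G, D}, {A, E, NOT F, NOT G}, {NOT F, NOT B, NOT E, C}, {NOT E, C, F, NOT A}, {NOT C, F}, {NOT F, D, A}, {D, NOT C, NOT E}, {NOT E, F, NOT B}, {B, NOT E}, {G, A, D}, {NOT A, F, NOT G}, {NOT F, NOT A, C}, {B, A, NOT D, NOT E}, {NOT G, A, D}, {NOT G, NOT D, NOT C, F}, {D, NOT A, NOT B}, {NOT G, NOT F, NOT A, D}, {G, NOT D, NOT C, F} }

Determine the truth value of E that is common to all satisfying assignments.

False

Suppose E = true.
(NOT F) alone gives F = false.
(C) alone gives C = true.
Now (NOT C) is unsatisfied and unit — conflict.
So every satisfying assignment has E = False.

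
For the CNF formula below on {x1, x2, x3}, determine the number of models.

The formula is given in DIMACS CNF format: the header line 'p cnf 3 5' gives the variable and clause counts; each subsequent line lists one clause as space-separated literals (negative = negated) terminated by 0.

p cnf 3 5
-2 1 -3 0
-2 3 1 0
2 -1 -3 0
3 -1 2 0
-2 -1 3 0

There are 2^3 = 8 truth assignments over (x1, x2, x3).
Split on x2. With x2 = True, the clauses containing x2 are satisfied and ¬x2 drops from the rest; 1 of the 2^2 = 4 assignments to the other variables satisfy what remains.
With x2 = False, by the same count on the reduced clause set, 2 assignments work.
Total: 1 + 2 = 3.

3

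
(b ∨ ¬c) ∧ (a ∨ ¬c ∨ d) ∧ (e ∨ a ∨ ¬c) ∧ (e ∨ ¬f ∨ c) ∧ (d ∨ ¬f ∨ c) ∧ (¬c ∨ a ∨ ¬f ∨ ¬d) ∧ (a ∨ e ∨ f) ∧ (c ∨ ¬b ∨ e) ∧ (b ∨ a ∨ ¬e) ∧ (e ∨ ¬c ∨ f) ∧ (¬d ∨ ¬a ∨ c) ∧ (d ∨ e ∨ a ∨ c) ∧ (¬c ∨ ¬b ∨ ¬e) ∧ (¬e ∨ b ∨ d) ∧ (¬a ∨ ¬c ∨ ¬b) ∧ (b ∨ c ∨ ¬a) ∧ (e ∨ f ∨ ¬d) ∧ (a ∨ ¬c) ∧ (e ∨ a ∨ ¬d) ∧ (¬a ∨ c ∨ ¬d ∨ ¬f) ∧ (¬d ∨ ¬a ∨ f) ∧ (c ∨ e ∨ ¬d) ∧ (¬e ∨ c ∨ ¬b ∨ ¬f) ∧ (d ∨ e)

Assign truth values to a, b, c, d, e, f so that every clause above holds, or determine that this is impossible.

a: False; b: True; c: False; d: False; e: True; f: False

Case b = True:
Case c = False:
Unit clause (e) forces e = True.
Unit clause (¬f) forces f = False.
Case d = False:
No clause remains; a is free.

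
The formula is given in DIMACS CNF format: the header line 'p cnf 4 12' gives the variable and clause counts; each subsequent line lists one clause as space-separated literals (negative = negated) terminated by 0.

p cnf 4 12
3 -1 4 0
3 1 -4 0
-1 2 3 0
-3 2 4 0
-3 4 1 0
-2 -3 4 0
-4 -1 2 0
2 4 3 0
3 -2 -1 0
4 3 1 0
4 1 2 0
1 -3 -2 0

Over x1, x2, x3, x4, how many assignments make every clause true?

There are 2^4 = 16 truth assignments over (x1, x2, x3, x4).
Check each against the 12 clauses (columns in the order x1, x2, x3, x4):
  F F F F  ✗ fails (x2 ∨ x4 ∨ x3)
  F F F T  ✗ fails (x3 ∨ x1 ∨ ¬x4)
  F F T F  ✗ fails (¬x3 ∨ x2 ∨ x4)
  F F T T  ✓ satisfies all
  F T F F  ✗ fails (x4 ∨ x3 ∨ x1)
  F T F T  ✗ fails (x3 ∨ x1 ∨ ¬x4)
  F T T F  ✗ fails (¬x3 ∨ x4 ∨ x1)
  F T T T  ✗ fails (x1 ∨ ¬x3 ∨ ¬x2)
  T F F F  ✗ fails (x3 ∨ ¬x1 ∨ x4)
  T F F T  ✗ fails (¬x1 ∨ x2 ∨ x3)
  T F T F  ✗ fails (¬x3 ∨ x2 ∨ x4)
  T F T T  ✗ fails (¬x4 ∨ ¬x1 ∨ x2)
  T T F F  ✗ fails (x3 ∨ ¬x1 ∨ x4)
  T T F T  ✗ fails (x3 ∨ ¬x2 ∨ ¬x1)
  T T T F  ✗ fails (¬x2 ∨ ¬x3 ∨ x4)
  T T T T  ✓ satisfies all
2 of the 16 rows are models.

2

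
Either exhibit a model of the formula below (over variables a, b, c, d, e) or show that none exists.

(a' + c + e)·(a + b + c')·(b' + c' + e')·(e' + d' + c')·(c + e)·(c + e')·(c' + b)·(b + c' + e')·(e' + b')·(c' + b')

UNSATISFIABLE

Try c = 1.
The clause (b) is unit, so b = 1.
That conflicts with the unit clause (b').
Backtrack on c: now try c = 0.
The clause (e) is unit, so e = 1.
That conflicts with the unit clause (e').
Neither c = 1 nor c = 0 works.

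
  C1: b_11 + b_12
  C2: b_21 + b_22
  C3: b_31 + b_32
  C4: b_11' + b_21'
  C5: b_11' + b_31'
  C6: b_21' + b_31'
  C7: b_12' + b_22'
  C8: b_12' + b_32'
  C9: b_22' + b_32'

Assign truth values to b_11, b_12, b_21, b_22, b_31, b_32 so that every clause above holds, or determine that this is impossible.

Case b_11 = 1:
From the singleton clause (b_21'), b_21 = 0.
From the singleton clause (b_22), b_22 = 1.
From the singleton clause (b_31'), b_31 = 0.
From the singleton clause (b_32), b_32 = 1.
Now (b_32') is unsatisfied and unit — conflict.
Backtrack on b_11: now try b_11 = 0.
From the singleton clause (b_12), b_12 = 1.
From the singleton clause (b_22'), b_22 = 0.
From the singleton clause (b_21), b_21 = 1.
From the singleton clause (b_31'), b_31 = 0.
From the singleton clause (b_32), b_32 = 1.
Now (b_32') is unsatisfied and unit — conflict.
Neither b_11 = 1 nor b_11 = 0 works.

UNSATISFIABLE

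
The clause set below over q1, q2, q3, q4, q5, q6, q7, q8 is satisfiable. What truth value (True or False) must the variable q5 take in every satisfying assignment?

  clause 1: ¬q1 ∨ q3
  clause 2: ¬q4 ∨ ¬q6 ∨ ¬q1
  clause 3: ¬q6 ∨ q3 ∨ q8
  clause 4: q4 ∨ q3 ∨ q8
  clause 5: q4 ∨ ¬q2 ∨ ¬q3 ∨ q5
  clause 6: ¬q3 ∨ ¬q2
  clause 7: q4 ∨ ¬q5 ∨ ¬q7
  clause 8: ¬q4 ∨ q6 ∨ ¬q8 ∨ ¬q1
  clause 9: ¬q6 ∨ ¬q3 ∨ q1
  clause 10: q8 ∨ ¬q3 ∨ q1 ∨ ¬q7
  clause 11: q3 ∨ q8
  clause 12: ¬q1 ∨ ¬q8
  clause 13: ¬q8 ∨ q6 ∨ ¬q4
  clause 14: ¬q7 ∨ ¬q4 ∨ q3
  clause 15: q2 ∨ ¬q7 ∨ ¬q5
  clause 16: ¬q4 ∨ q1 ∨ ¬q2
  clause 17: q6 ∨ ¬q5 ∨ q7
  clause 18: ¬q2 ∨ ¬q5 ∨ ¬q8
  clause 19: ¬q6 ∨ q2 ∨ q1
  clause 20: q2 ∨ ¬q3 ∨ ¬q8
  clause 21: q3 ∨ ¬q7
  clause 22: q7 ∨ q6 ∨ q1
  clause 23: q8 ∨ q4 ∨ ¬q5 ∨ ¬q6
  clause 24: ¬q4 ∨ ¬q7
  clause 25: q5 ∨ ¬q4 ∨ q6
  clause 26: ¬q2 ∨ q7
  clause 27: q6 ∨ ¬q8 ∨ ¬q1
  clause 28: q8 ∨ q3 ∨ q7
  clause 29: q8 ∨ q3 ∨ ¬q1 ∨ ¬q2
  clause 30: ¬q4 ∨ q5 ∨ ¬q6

False

Suppose q5 = True.
Branch on q1: set q1 = False.
Branch on q3: set q3 = False.
(q8) alone gives q8 = True.
(¬q2) alone gives q2 = False.
(¬q7) alone gives q7 = False.
(q6) alone gives q6 = True.
Now (¬q6) is unsatisfied and unit — conflict.
So q3 must be the other value — set q3 = True.
(¬q2) alone gives q2 = False.
(¬q6) alone gives q6 = False.
(¬q7) alone gives q7 = False.
Now (q7) is unsatisfied and unit — conflict.
Both values of q3 lead to a conflict.
So q1 must be the other value — set q1 = True.
(q3) alone gives q3 = True.
(¬q2) alone gives q2 = False.
(¬q8) alone gives q8 = False.
(¬q7) alone gives q7 = False.
(q6) alone gives q6 = True.
(¬q4) alone gives q4 = False.
Now (q4) is unsatisfied and unit — conflict.
Both values of q1 lead to a conflict.
So every satisfying assignment has q5 = False.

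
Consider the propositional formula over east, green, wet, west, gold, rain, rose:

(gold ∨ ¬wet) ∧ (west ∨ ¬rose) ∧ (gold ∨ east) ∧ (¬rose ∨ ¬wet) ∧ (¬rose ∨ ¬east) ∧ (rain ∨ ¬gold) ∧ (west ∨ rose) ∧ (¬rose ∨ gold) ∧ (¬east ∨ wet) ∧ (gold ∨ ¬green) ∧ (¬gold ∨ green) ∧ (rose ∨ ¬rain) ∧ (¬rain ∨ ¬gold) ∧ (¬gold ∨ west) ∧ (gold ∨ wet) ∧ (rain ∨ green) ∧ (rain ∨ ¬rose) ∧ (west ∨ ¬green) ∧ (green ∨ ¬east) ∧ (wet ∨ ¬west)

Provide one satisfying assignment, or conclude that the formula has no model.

UNSATISFIABLE

Branch on gold: set gold = True.
Unit clause (rain) forces rain = True.
Now (¬rain) is unsatisfied and unit — conflict.
Undo gold and try gold = False.
Unit clause (¬wet) forces wet = False.
Now (wet) is unsatisfied and unit — conflict.
Either choice for gold ends in contradiction.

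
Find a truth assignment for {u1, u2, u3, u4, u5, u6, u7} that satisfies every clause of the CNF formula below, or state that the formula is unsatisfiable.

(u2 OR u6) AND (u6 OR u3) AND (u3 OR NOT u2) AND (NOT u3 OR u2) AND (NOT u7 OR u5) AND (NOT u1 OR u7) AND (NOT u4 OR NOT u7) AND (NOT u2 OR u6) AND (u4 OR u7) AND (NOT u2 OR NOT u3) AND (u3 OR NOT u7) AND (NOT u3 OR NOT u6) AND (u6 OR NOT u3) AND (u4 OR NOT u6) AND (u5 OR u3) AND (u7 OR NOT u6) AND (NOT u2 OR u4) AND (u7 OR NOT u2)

Try u2 = true.
From the singleton clause (u3), u3 = true.
That conflicts with the unit clause (NOT u3).
So u2 must be the other value — set u2 = false.
From the singleton clause (u6), u6 = true.
From the singleton clause (NOT u3), u3 = false.
From the singleton clause (NOT u7), u7 = false.
That conflicts with the unit clause (u7).
Neither u2 = true nor u2 = false works.

UNSATISFIABLE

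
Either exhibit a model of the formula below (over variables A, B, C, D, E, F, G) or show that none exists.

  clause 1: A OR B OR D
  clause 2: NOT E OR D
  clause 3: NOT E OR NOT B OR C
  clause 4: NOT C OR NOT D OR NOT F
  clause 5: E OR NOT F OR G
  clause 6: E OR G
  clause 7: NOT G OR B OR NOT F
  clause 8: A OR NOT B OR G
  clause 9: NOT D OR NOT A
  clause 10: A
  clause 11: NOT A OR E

The clause (A) is unit, so A = true.
The clause (NOT D) is unit, so D = false.
The clause (NOT E) is unit, so E = false.
Now (E) is unsatisfied and unit — conflict.

UNSATISFIABLE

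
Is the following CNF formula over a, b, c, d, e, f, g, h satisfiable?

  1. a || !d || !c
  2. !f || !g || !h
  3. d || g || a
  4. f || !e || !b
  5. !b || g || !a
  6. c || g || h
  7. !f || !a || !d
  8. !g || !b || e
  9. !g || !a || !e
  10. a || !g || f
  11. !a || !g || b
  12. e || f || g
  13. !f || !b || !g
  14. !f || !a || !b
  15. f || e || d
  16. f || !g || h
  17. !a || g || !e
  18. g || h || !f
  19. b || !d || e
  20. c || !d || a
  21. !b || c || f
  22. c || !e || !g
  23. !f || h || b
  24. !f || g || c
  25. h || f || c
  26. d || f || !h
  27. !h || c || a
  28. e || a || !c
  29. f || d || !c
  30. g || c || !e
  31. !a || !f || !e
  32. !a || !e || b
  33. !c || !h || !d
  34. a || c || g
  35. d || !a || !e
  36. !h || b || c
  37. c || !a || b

Branch on a: set a = true.
Branch on b: set b = false.
Unit clause (!g) forces g = false.
Unit clause (!e) forces e = false.
Unit clause (f) forces f = true.
Unit clause (!d) forces d = false.
Unit clause (h) forces h = true.
Unit clause (c) forces c = true.
All clauses are satisfied.
A satisfying assignment: a: true, b: false, c: true, d: false, e: false, f: true, g: false, h: true.

Yes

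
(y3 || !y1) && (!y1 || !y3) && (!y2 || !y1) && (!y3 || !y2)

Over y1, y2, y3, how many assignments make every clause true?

There are 2^3 = 8 truth assignments over (y1, y2, y3).
Check each against the 4 clauses (columns in the order y1, y2, y3):
  F F F  ✓ satisfies all
  F F T  ✓ satisfies all
  F T F  ✓ satisfies all
  F T T  ✗ fails (!y3 || !y2)
  T F F  ✗ fails (y3 || !y1)
  T F T  ✗ fails (!y1 || !y3)
  T T F  ✗ fails (y3 || !y1)
  T T T  ✗ fails (!y1 || !y3)
3 of the 8 rows are models.

3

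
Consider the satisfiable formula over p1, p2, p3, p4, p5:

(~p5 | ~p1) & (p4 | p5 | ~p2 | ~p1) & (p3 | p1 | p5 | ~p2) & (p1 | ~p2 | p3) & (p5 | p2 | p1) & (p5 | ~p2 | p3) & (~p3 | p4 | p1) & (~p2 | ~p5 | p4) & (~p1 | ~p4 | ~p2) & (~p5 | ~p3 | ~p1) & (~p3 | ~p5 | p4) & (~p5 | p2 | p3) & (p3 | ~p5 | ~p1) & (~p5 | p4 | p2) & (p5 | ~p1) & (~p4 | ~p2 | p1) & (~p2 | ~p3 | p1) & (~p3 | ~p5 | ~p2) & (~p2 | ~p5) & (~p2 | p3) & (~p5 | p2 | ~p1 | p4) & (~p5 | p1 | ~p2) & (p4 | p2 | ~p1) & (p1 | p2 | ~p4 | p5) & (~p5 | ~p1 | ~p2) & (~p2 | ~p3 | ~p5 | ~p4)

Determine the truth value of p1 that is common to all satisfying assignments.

Suppose p1 = 1.
The clause (~p5) is unit, so p5 = 0.
That conflicts with the unit clause (p5).
So every satisfying assignment has p1 = False.

False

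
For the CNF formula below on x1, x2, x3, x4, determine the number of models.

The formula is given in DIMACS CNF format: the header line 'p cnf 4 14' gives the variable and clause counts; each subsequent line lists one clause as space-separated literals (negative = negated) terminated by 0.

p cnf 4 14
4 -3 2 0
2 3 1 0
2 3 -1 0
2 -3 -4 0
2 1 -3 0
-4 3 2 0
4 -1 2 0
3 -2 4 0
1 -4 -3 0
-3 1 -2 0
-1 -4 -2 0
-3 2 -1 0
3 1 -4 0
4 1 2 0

1

There are 2^4 = 16 truth assignments over (x1, x2, x3, x4).
Check each against the 14 clauses (columns in the order x1, x2, x3, x4):
  F F F F  ✗ fails (x2 ∨ x3 ∨ x1)
  F F F T  ✗ fails (x2 ∨ x3 ∨ x1)
  F F T F  ✗ fails (x4 ∨ ¬x3 ∨ x2)
  F F T T  ✗ fails (x2 ∨ ¬x3 ∨ ¬x4)
  F T F F  ✗ fails (x3 ∨ ¬x2 ∨ x4)
  F T F T  ✗ fails (x3 ∨ x1 ∨ ¬x4)
  F T T F  ✗ fails (¬x3 ∨ x1 ∨ ¬x2)
  F T T T  ✗ fails (x1 ∨ ¬x4 ∨ ¬x3)
  T F F F  ✗ fails (x2 ∨ x3 ∨ ¬x1)
  T F F T  ✗ fails (x2 ∨ x3 ∨ ¬x1)
  T F T F  ✗ fails (x4 ∨ ¬x3 ∨ x2)
  T F T T  ✗ fails (x2 ∨ ¬x3 ∨ ¬x4)
  T T F F  ✗ fails (x3 ∨ ¬x2 ∨ x4)
  T T F T  ✗ fails (¬x1 ∨ ¬x4 ∨ ¬x2)
  T T T F  ✓ satisfies all
  T T T T  ✗ fails (¬x1 ∨ ¬x4 ∨ ¬x2)
1 of the 16 rows is a model.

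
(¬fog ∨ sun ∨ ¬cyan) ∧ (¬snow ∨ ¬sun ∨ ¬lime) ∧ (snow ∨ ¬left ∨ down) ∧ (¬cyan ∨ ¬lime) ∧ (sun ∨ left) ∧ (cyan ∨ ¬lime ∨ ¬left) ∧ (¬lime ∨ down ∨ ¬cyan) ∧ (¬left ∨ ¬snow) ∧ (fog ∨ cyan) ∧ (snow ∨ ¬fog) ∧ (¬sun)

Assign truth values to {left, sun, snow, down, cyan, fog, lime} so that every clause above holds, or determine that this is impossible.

Unit clause (¬sun) forces sun = False.
Unit clause (left) forces left = True.
Unit clause (¬snow) forces snow = False.
Unit clause (down) forces down = True.
Unit clause (¬fog) forces fog = False.
Unit clause (cyan) forces cyan = True.
Unit clause (¬lime) forces lime = False.
This assignment satisfies each clause.

left=True; sun=False; snow=False; down=True; cyan=True; fog=False; lime=False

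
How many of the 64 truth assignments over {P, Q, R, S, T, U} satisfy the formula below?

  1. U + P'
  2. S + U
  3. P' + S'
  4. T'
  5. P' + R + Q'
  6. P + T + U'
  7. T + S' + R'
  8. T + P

There are 2^6 = 64 truth assignments over (P, Q, R, S, T, U).
Split on Q. With Q = 1, the clauses containing Q are satisfied and Q' drops from the rest; 1 of the 2^5 = 32 assignments to the other variables satisfy what remains.
With Q = 0, by the same count on the reduced clause set, 2 assignments work.
(One model: P=T, Q=F, R=F, S=F, T=F, U=T.)
Total: 1 + 2 = 3.

3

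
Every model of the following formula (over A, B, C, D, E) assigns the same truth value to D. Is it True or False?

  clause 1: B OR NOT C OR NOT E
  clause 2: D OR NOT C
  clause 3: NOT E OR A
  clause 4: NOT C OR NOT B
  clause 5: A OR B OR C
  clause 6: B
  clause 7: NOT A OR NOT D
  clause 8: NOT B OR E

False

Suppose D = true.
The clause (B) is unit, so B = true.
The clause (NOT C) is unit, so C = false.
The clause (NOT A) is unit, so A = false.
The clause (NOT E) is unit, so E = false.
But (E) is also a unit clause — contradiction.
So every satisfying assignment has D = False.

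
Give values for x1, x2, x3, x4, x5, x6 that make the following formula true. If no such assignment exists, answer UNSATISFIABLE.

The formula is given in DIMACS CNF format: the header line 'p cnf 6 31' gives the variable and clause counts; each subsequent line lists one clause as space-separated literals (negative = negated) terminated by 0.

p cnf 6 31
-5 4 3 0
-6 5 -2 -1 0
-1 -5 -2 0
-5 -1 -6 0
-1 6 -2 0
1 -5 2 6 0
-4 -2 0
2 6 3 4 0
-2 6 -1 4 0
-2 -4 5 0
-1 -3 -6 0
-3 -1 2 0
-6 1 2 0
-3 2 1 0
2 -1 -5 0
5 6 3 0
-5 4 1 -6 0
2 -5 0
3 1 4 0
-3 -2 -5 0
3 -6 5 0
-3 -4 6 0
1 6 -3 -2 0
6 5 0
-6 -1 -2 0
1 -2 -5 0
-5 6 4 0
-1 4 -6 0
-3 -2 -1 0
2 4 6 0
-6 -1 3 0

x1: False; x2: True; x3: True; x4: False; x5: False; x6: True

Branch on x4: set x4 = False.
Branch on x5: set x5 = False.
From the singleton clause (x6), x6 = True.
From the singleton clause (x3), x3 = True.
From the singleton clause (¬x1), x1 = False.
From the singleton clause (x2), x2 = True.
All clauses are satisfied.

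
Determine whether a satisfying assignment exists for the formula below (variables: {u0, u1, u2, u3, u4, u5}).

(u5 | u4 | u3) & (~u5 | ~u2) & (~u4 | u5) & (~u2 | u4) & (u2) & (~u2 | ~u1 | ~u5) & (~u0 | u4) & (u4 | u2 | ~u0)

(u2) alone gives u2 = 1.
(~u5) alone gives u5 = 0.
(~u4) alone gives u4 = 0.
Now (u4) is unsatisfied and unit — conflict.
No assignment satisfies every clause.

Unsatisfiable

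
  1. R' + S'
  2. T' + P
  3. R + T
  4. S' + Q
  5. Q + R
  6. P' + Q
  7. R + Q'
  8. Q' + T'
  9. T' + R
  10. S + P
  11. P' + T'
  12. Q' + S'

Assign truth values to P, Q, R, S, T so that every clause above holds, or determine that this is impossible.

Branch on R: set R = 1.
The clause (S') is unit, so S = 0.
The clause (P) is unit, so P = 1.
The clause (Q) is unit, so Q = 1.
The clause (T') is unit, so T = 0.
All clauses are satisfied.

P ↦ 1, Q ↦ 1, R ↦ 1, S ↦ 0, T ↦ 0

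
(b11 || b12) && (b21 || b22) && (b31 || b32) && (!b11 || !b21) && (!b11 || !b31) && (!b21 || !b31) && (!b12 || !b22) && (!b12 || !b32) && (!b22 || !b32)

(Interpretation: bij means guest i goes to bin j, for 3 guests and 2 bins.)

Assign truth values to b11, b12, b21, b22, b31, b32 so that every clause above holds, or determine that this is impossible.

Suppose b11 = true.
The clause (!b21) is unit, so b21 = false.
The clause (b22) is unit, so b22 = true.
The clause (!b31) is unit, so b31 = false.
The clause (b32) is unit, so b32 = true.
That conflicts with the unit clause (!b32).
So b11 must be the other value — set b11 = false.
The clause (b12) is unit, so b12 = true.
The clause (!b22) is unit, so b22 = false.
The clause (b21) is unit, so b21 = true.
The clause (!b31) is unit, so b31 = false.
The clause (b32) is unit, so b32 = true.
That conflicts with the unit clause (!b32).
Neither b11 = true nor b11 = false works.

UNSATISFIABLE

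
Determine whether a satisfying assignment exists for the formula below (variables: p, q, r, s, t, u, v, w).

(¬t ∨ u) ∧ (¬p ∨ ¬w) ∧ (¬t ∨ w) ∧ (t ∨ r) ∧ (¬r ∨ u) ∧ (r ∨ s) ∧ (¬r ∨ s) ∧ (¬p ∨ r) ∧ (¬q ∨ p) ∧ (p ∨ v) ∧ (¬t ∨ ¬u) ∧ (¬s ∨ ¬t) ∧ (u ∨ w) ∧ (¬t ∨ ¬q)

Suppose t = False.
The clause (r) is unit, so r = True.
The clause (u) is unit, so u = True.
The clause (s) is unit, so s = True.
Suppose p = False.
The clause (¬q) is unit, so q = False.
The clause (v) is unit, so v = True.
No clause remains; w is free.
A satisfying assignment: p ↦ False; q ↦ False; r ↦ True; s ↦ True; t ↦ False; u ↦ True; v ↦ True; w ↦ False.

Satisfiable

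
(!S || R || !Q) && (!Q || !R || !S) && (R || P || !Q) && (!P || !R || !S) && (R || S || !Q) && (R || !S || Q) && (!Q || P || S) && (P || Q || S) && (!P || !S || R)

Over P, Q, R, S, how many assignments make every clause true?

4

There are 2^4 = 16 truth assignments over (P, Q, R, S).
Split on R. With R = true, the clauses containing R are satisfied and !R drops from the rest; 3 of the 2^3 = 8 assignments to the other variables satisfy what remains.
With R = false, by the same count on the reduced clause set, 1 assignment works.
(One model: P=F, Q=F, R=T, S=T.)
Total: 3 + 1 = 4.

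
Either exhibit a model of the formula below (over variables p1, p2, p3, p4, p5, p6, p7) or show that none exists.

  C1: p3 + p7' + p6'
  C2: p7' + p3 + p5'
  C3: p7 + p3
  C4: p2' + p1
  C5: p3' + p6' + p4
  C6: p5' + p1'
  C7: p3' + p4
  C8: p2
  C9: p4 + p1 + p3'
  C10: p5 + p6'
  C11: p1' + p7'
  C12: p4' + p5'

From the singleton clause (p2), p2 = 1.
From the singleton clause (p1), p1 = 1.
From the singleton clause (p5'), p5 = 0.
From the singleton clause (p6'), p6 = 0.
From the singleton clause (p7'), p7 = 0.
From the singleton clause (p3), p3 = 1.
From the singleton clause (p4), p4 = 1.
All clauses are satisfied.

p1: 1, p2: 1, p3: 1, p4: 1, p5: 0, p6: 0, p7: 0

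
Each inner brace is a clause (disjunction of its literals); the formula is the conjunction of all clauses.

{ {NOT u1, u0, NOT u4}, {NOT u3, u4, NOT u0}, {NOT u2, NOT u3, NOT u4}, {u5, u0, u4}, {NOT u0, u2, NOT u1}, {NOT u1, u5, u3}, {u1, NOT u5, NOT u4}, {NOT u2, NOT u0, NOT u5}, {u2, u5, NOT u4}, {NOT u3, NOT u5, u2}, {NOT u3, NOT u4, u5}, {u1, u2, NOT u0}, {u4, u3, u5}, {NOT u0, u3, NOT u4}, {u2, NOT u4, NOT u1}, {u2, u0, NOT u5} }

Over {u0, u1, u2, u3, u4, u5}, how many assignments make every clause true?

5

There are 2^6 = 64 truth assignments over (u0, u1, u2, u3, u4, u5).
Split on u2. With u2 = true, the clauses containing u2 are satisfied and NOT u2 drops from the rest; 5 of the 2^5 = 32 assignments to the other variables satisfy what remains.
With u2 = false, by the same count on the reduced clause set, 0 assignments work.
(One model: u0=F, u1=F, u2=T, u3=F, u4=F, u5=T.)
Total: 5 + 0 = 5.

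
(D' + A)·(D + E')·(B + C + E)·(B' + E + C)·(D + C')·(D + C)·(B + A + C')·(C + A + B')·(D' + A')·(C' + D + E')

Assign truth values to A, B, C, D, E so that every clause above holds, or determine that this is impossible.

UNSATISFIABLE

Branch on D: set D = 0.
Unit clause (E') forces E = 0.
Unit clause (C') forces C = 0.
But (C) is also a unit clause — contradiction.
Backtrack on D: now try D = 1.
Unit clause (A) forces A = 1.
But (A') is also a unit clause — contradiction.
Neither D = 1 nor D = 0 works.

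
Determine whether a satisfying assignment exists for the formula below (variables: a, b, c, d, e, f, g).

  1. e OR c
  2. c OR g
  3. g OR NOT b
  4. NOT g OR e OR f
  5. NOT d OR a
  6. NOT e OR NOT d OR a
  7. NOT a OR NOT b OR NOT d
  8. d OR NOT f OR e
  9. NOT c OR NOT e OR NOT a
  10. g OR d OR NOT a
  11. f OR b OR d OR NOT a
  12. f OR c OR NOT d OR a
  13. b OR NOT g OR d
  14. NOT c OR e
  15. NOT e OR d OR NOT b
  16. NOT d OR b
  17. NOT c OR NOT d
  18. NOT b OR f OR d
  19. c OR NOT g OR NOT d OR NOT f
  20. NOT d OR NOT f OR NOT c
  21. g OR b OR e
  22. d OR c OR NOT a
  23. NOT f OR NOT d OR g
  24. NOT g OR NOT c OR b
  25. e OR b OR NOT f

Suppose e = true.
Suppose c = true.
The clause (NOT a) is unit, so a = false.
The clause (NOT d) is unit, so d = false.
The clause (NOT b) is unit, so b = false.
The clause (NOT g) is unit, so g = false.
Every clause is now satisfied; f is unconstrained.
A satisfying assignment: a ↦ false,  b ↦ false,  c ↦ true,  d ↦ false,  e ↦ true,  f ↦ true,  g ↦ false.

Yes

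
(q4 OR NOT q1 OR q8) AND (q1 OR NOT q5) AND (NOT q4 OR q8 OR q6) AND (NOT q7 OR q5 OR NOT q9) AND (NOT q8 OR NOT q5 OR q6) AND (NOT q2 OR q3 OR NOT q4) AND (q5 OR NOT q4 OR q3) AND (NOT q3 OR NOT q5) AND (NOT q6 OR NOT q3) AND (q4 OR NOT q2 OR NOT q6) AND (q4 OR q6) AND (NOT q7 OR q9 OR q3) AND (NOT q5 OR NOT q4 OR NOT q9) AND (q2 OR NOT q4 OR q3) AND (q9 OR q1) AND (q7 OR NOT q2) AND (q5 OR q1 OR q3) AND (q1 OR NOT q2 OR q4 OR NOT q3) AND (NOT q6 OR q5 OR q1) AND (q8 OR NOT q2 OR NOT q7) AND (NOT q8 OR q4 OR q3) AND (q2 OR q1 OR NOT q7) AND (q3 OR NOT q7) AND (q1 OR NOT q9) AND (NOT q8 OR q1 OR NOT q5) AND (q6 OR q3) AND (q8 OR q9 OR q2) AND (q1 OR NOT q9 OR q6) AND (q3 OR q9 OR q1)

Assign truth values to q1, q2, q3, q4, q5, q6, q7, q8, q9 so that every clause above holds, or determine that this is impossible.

Try q1 = true.
Try q4 = true.
Try q8 = true.
Try q5 = false.
From the singleton clause (q3), q3 = true.
From the singleton clause (NOT q6), q6 = false.
Try q7 = true.
From the singleton clause (NOT q9), q9 = false.
All clauses hold; q2 can take either value.

q1: true,  q2: true,  q3: true,  q4: true,  q5: false,  q6: false,  q7: true,  q8: true,  q9: false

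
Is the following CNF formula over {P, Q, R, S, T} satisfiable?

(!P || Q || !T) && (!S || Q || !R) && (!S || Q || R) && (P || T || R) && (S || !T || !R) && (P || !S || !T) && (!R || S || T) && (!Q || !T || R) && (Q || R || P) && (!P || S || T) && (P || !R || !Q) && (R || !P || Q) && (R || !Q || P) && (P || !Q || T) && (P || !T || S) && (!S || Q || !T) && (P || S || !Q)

Satisfiable

Branch on P: set P = true.
Branch on Q: set Q = true.
Branch on T: set T = false.
Unit clause (S) forces S = true.
All clauses hold; R can take either value.
A satisfying assignment: P=true; Q=true; R=false; S=true; T=false.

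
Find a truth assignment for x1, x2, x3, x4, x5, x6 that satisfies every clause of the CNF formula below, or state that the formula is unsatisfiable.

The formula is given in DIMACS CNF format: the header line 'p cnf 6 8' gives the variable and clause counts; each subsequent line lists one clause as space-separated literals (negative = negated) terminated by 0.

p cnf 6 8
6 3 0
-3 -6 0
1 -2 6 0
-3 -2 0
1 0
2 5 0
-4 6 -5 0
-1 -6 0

x1: True,  x2: False,  x3: True,  x4: False,  x5: True,  x6: False

(x1) alone gives x1 = True.
(¬x6) alone gives x6 = False.
(x3) alone gives x3 = True.
(¬x2) alone gives x2 = False.
(x5) alone gives x5 = True.
(¬x4) alone gives x4 = False.
All clauses are satisfied.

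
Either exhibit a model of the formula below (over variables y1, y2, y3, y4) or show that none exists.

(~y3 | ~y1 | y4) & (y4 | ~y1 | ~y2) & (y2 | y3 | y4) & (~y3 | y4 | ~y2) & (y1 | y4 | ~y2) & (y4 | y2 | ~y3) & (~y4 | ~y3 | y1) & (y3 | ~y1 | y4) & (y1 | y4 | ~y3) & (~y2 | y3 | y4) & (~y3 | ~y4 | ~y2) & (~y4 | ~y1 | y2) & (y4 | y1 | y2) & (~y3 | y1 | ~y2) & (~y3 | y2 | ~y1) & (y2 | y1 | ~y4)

Suppose y3 = 0.
Suppose y2 = 1.
From the singleton clause (y4), y4 = 1.
All clauses hold; y1 can take either value.

y1 ↦ 1,  y2 ↦ 1,  y3 ↦ 0,  y4 ↦ 1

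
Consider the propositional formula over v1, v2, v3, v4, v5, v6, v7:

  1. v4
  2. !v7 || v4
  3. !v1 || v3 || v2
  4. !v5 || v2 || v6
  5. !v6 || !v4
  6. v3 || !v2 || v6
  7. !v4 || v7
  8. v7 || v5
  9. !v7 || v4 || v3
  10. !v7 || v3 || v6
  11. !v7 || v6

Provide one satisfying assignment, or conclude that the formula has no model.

UNSATISFIABLE

From the singleton clause (v4), v4 = true.
From the singleton clause (!v6), v6 = false.
From the singleton clause (v7), v7 = true.
That conflicts with the unit clause (!v7).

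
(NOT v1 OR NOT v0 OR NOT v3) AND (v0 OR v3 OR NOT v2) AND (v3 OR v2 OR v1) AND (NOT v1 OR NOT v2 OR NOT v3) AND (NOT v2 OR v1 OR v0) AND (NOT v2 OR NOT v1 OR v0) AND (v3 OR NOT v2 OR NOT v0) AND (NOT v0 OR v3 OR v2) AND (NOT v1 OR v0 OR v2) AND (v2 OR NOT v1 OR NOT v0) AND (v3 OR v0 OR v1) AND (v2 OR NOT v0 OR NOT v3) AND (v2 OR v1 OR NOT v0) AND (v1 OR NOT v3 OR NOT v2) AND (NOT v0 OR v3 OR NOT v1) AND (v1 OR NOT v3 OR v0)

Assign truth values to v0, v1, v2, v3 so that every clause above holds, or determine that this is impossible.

Try v1 = false.
Try v3 = true.
(NOT v2) alone gives v2 = false.
(NOT v0) alone gives v0 = false.
Now (v0) is unsatisfied and unit — conflict.
That branch fails; take v3 = false instead.
(v2) alone gives v2 = true.
(v0) alone gives v0 = true.
Now (NOT v0) is unsatisfied and unit — conflict.
Either choice for v3 ends in contradiction.
That branch fails; take v1 = true instead.
Try v0 = false.
(NOT v2) alone gives v2 = false.
Now (v2) is unsatisfied and unit — conflict.
That branch fails; take v0 = true instead.
(NOT v3) alone gives v3 = false.
Now (v3) is unsatisfied and unit — conflict.
Either choice for v0 ends in contradiction.
Either choice for v1 ends in contradiction.

UNSATISFIABLE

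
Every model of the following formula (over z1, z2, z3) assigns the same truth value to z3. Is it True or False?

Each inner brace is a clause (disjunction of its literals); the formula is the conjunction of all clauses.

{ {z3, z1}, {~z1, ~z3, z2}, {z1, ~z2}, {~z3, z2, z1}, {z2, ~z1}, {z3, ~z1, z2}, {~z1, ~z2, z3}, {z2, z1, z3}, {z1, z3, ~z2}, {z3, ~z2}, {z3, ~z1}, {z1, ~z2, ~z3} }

Suppose z3 = 0.
Unit clause (z1) forces z1 = 1.
Now (~z1) is unsatisfied and unit — conflict.
So every satisfying assignment has z3 = True.

True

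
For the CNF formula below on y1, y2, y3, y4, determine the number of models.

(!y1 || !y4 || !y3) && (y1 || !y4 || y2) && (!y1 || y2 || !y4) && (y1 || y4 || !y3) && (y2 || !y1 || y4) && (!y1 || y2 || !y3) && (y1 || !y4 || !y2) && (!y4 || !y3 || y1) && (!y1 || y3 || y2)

There are 2^4 = 16 truth assignments over (y1, y2, y3, y4).
Check each against the 9 clauses (columns in the order y1, y2, y3, y4):
  F F F F  ✓ satisfies all
  F F F T  ✗ fails (y1 || !y4 || y2)
  F F T F  ✗ fails (y1 || y4 || !y3)
  F F T T  ✗ fails (y1 || !y4 || y2)
  F T F F  ✓ satisfies all
  F T F T  ✗ fails (y1 || !y4 || !y2)
  F T T F  ✗ fails (y1 || y4 || !y3)
  F T T T  ✗ fails (y1 || !y4 || !y2)
  T F F F  ✗ fails (y2 || !y1 || y4)
  T F F T  ✗ fails (!y1 || y2 || !y4)
  T F T F  ✗ fails (y2 || !y1 || y4)
  T F T T  ✗ fails (!y1 || !y4 || !y3)
  T T F F  ✓ satisfies all
  T T F T  ✓ satisfies all
  T T T F  ✓ satisfies all
  T T T T  ✗ fails (!y1 || !y4 || !y3)
5 of the 16 rows are models.

5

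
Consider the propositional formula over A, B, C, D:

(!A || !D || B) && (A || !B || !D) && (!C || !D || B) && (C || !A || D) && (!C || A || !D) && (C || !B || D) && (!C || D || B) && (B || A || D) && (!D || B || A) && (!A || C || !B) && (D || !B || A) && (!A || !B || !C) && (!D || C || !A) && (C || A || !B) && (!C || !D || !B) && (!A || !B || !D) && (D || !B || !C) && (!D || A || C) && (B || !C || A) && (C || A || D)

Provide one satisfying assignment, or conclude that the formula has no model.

Branch on A: set A = false.
Branch on B: set B = false.
From the singleton clause (D), D = true.
But (!D) is also a unit clause — contradiction.
Undo B and try B = true.
From the singleton clause (!D), D = false.
But (D) is also a unit clause — contradiction.
Neither B = true nor B = false works.
Undo A and try A = true.
Branch on D: set D = false.
From the singleton clause (C), C = true.
From the singleton clause (B), B = true.
But (!B) is also a unit clause — contradiction.
Undo D and try D = true.
From the singleton clause (B), B = true.
But (!B) is also a unit clause — contradiction.
Neither D = true nor D = false works.
Neither A = true nor A = false works.

UNSATISFIABLE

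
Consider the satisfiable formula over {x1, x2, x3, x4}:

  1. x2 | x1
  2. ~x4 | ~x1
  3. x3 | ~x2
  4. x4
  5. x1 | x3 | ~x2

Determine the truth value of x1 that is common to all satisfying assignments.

False

Suppose x1 = 1.
Unit clause (~x4) forces x4 = 0.
But (x4) is also a unit clause — contradiction.
So every satisfying assignment has x1 = False.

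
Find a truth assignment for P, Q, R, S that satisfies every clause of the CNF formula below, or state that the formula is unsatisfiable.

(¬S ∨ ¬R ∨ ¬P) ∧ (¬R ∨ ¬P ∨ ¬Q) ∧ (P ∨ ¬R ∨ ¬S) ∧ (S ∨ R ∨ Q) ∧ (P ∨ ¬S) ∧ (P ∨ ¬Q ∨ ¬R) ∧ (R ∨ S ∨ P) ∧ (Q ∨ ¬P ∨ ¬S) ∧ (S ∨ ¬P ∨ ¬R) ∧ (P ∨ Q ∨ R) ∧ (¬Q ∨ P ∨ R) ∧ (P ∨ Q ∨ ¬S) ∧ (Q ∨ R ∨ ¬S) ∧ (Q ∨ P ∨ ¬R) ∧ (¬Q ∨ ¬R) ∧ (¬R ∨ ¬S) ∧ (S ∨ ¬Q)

P ↦ True; Q ↦ True; R ↦ False; S ↦ True

Suppose P = True.
Suppose S = True.
(¬R) alone gives R = False.
(Q) alone gives Q = True.
This assignment satisfies each clause.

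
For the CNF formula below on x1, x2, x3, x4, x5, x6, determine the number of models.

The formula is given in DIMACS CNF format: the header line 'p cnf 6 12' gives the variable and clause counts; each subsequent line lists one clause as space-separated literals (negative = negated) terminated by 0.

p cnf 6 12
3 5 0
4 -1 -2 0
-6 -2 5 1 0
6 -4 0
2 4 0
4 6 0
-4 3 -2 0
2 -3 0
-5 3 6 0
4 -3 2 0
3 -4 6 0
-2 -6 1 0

4

There are 2^6 = 64 truth assignments over (x1, x2, x3, x4, x5, x6).
Split on x1. With x1 = True, the clauses containing x1 are satisfied and ¬x1 drops from the rest; 3 of the 2^5 = 32 assignments to the other variables satisfy what remains.
With x1 = False, by the same count on the reduced clause set, 1 assignment works.
(One model: x1=F, x2=F, x3=F, x4=T, x5=T, x6=T.)
Total: 3 + 1 = 4.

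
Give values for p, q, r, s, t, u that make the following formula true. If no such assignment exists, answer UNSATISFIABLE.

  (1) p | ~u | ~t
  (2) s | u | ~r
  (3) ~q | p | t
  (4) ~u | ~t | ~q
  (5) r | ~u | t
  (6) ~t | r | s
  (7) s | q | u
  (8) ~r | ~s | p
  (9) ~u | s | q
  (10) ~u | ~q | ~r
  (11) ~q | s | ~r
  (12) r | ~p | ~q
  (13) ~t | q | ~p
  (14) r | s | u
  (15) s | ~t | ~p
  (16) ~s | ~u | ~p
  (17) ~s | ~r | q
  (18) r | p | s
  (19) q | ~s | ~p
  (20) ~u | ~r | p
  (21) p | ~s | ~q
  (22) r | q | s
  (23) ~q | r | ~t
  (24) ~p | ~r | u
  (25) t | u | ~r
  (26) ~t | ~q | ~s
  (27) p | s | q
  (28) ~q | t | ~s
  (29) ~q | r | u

p ↦ 0,  q ↦ 0,  r ↦ 0,  s ↦ 1,  t ↦ 0,  u ↦ 0

Suppose p = 0.
Suppose u = 0.
Suppose s = 1.
The clause (~r) is unit, so r = 0.
The clause (~q) is unit, so q = 0.
No clause remains; t is free.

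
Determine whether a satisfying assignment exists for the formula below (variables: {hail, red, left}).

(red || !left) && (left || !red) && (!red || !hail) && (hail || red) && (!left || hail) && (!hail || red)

Suppose red = true.
(left) alone gives left = true.
(!hail) alone gives hail = false.
But (hail) is also a unit clause — contradiction.
Undo red and try red = false.
(!left) alone gives left = false.
(hail) alone gives hail = true.
But (!hail) is also a unit clause — contradiction.
Both values of red lead to a conflict.
No assignment satisfies every clause.

No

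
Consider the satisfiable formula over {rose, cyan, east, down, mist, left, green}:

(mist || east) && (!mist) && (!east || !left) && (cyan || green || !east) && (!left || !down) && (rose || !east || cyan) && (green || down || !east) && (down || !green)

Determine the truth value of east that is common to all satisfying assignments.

Suppose east = false.
(mist) alone gives mist = true.
Now (!mist) is unsatisfied and unit — conflict.
So every satisfying assignment has east = True.

True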